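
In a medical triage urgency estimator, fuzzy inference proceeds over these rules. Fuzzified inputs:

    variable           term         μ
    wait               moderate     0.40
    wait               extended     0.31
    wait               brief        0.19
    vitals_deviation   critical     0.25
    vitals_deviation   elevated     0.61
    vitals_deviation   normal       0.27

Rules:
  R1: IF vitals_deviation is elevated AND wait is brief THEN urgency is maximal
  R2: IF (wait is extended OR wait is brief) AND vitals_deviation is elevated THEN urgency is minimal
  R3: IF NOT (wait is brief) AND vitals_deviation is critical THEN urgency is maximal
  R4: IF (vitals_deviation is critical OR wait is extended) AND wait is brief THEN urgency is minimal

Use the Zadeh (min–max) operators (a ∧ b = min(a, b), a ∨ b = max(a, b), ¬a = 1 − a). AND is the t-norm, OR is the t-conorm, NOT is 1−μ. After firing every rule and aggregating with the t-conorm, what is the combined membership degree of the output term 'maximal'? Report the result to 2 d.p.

0.25

R1: elevated=0.61, brief=0.19; AND[min(a, b)] → w = 0.19
R2: (extended=0.31 OR brief=0.19) = 0.31; AND[min(a, b)] with elevated=0.61 → w = 0.31
R3: ¬brief=1−0.19=0.81, critical=0.25; AND[min(a, b)] → w = 0.25
R4: (critical=0.25 OR extended=0.31) = 0.31; AND[min(a, b)] with brief=0.19 → w = 0.19
Rules with consequent 'maximal': {R1, R3} → strengths 0.19, 0.25
Aggregate via t-conorm [max(a, b)]: 0.25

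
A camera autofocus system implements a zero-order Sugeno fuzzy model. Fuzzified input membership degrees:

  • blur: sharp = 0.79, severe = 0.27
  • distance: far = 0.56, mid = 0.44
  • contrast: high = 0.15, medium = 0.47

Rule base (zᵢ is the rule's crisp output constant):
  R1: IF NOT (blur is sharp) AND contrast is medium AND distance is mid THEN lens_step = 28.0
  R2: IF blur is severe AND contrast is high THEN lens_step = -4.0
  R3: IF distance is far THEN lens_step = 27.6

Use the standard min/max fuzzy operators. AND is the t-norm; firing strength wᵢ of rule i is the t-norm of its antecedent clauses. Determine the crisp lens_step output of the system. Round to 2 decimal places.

22.54

R1 (z=28.0): ¬sharp=1−0.79=0.21, medium=0.47, mid=0.44; AND[min(a, b)] → w = 0.21
R2 (z=-4.0): severe=0.27, high=0.15; AND[min(a, b)] → w = 0.15
R3 (z=27.6): far=0.56 → w = 0.56
Weighted average = (0.21·28.0 + 0.15·-4.0 + 0.56·27.6) / (0.21 + 0.15 + 0.56)
  = 20.7360 / 0.9200 = 22.54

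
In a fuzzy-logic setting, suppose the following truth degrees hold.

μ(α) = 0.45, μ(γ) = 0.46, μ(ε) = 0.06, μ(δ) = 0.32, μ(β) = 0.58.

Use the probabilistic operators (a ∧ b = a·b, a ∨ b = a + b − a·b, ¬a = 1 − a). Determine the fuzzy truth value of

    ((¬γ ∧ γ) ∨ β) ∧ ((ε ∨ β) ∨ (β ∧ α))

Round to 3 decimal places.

0.485

¬γ = 1 − 0.4600 = 0.5400
¬γ ∧ γ = a·b on (0.5400, 0.4600) = 0.2484
(¬γ ∧ γ) ∨ β = a + b − a·b on (0.2484, 0.5800) = 0.6843
ε ∨ β = a + b − a·b on (0.0600, 0.5800) = 0.6052
β ∧ α = a·b on (0.5800, 0.4500) = 0.2610
(ε ∨ β) ∨ (β ∧ α) = a + b − a·b on (0.6052, 0.2610) = 0.7082
((¬γ ∧ γ) ∨ β) ∧ ((ε ∨ β) ∨ (β ∧ α)) = a·b on (0.6843, 0.7082) = 0.4847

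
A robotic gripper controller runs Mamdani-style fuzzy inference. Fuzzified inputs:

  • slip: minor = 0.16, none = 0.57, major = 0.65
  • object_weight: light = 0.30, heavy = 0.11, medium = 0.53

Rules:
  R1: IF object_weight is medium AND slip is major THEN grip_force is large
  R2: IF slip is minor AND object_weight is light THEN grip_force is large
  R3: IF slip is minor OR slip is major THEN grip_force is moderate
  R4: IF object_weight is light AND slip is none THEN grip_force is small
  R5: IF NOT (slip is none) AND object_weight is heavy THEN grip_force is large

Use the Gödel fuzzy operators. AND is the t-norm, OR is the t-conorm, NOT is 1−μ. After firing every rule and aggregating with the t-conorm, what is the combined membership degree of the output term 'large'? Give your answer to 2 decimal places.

0.53

R1: medium=0.53, major=0.65; AND[min(a, b)] → w = 0.53
R2: minor=0.16, light=0.30; AND[min(a, b)] → w = 0.16
R3: minor=0.16, major=0.65; OR[max(a, b)] → w = 0.65
R4: light=0.30, none=0.57; AND[min(a, b)] → w = 0.30
R5: ¬none=1−0.57=0.43, heavy=0.11; AND[min(a, b)] → w = 0.11
Rules with consequent 'large': {R1, R2, R5} → strengths 0.53, 0.16, 0.11
Aggregate via t-conorm [max(a, b)]: 0.53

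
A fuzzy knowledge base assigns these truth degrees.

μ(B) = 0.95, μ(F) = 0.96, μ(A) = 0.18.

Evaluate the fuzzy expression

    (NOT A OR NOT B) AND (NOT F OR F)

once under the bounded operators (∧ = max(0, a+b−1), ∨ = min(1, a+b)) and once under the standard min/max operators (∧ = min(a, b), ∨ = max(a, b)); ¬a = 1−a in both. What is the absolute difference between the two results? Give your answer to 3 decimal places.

0.050

Under bounded:
  NOT A = 1 − 0.18 = 0.82
  NOT B = 1 − 0.95 = 0.05
  NOT A OR NOT B = min(1, a+b) on (0.82, 0.05) = 0.87
  NOT F = 1 − 0.96 = 0.04
  NOT F OR F = min(1, a+b) on (0.04, 0.96) = 1.00
  (NOT A OR NOT B) AND (NOT F OR F) = max(0, a+b−1) on (0.87, 1.00) = 0.87
  → value = 0.8700
Under standard min/max:
  NOT A = 1 − 0.18 = 0.82
  NOT B = 1 − 0.95 = 0.05
  NOT A OR NOT B = max(a, b) on (0.82, 0.05) = 0.82
  NOT F = 1 − 0.96 = 0.04
  NOT F OR F = max(a, b) on (0.04, 0.96) = 0.96
  (NOT A OR NOT B) AND (NOT F OR F) = min(a, b) on (0.82, 0.96) = 0.82
  → value = 0.8200
|0.8700 − 0.8200| = 0.050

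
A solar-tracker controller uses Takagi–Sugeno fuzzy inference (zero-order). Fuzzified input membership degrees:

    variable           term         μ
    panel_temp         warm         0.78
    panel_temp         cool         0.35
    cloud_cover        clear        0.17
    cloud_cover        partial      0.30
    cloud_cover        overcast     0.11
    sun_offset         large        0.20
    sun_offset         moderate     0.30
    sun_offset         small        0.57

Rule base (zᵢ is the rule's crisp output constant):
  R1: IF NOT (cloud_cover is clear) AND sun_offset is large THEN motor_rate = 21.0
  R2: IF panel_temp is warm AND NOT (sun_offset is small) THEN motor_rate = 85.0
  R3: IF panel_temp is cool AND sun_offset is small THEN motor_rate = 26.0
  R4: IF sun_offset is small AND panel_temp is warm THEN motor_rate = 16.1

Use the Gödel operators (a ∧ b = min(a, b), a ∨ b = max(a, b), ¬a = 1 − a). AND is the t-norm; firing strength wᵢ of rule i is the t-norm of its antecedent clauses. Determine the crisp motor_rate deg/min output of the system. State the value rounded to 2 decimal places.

R1 (z=21.0): ¬clear=1−0.17=0.83, large=0.20; AND[min(a, b)] → w = 0.20
R2 (z=85.0): warm=0.78, ¬small=1−0.57=0.43; AND[min(a, b)] → w = 0.43
R3 (z=26.0): cool=0.35, small=0.57; AND[min(a, b)] → w = 0.35
R4 (z=16.1): small=0.57, warm=0.78; AND[min(a, b)] → w = 0.57
Weighted average = (0.20·21.0 + 0.43·85.0 + 0.35·26.0 + 0.57·16.1) / (0.20 + 0.43 + 0.35 + 0.57)
  = 59.0270 / 1.5500 = 38.08

38.08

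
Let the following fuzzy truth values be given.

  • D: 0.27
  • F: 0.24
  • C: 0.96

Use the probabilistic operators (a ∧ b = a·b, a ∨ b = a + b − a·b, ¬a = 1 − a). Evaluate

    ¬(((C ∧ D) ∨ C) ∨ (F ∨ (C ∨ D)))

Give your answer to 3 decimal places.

0.001

C ∧ D = a·b on (0.9600, 0.2700) = 0.2592
(C ∧ D) ∨ C = a + b − a·b on (0.2592, 0.9600) = 0.9704
C ∨ D = a + b − a·b on (0.9600, 0.2700) = 0.9708
F ∨ (C ∨ D) = a + b − a·b on (0.2400, 0.9708) = 0.9778
((C ∧ D) ∨ C) ∨ (F ∨ (C ∨ D)) = a + b − a·b on (0.9704, 0.9778) = 0.9993
¬(((C ∧ D) ∨ C) ∨ (F ∨ (C ∨ D))) = 1 − 0.9993 = 0.0007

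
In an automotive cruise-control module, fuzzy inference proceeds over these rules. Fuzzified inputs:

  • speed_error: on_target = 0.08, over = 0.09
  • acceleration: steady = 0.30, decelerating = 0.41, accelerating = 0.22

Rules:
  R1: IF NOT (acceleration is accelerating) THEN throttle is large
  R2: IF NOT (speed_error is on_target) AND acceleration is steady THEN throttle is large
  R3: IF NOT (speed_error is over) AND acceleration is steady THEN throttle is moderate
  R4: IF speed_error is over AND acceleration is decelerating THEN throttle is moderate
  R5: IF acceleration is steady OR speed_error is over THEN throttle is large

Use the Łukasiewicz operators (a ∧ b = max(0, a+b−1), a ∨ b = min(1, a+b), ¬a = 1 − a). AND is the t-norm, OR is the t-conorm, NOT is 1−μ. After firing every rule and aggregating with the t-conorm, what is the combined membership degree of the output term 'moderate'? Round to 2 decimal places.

0.21

R1: ¬accelerating=1−0.22=0.78 → w = 0.78
R2: ¬on_target=1−0.08=0.92, steady=0.30; AND[max(0, a+b−1)] → w = 0.22
R3: ¬over=1−0.09=0.91, steady=0.30; AND[max(0, a+b−1)] → w = 0.21
R4: over=0.09, decelerating=0.41; AND[max(0, a+b−1)] → w = 0.00
R5: steady=0.30, over=0.09; OR[min(1, a+b)] → w = 0.39
Rules with consequent 'moderate': {R3, R4} → strengths 0.21, 0.00
Aggregate via t-conorm [min(1, a+b)]: 0.21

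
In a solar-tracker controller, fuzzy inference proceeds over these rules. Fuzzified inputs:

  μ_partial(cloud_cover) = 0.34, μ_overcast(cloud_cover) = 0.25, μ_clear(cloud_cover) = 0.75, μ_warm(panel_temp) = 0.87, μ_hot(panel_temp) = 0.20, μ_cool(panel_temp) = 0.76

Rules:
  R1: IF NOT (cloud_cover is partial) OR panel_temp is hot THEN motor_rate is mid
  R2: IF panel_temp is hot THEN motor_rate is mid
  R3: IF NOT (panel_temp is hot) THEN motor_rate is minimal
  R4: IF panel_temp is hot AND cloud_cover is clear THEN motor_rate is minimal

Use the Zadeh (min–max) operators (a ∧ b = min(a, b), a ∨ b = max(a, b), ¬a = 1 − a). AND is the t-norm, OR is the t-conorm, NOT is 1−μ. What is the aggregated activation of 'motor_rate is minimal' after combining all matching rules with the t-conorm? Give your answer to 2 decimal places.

0.80

R1: ¬partial=1−0.34=0.66, hot=0.20; OR[max(a, b)] → w = 0.66
R2: hot=0.20 → w = 0.20
R3: ¬hot=1−0.20=0.80 → w = 0.80
R4: hot=0.20, clear=0.75; AND[min(a, b)] → w = 0.20
Rules with consequent 'minimal': {R3, R4} → strengths 0.80, 0.20
Aggregate via t-conorm [max(a, b)]: 0.80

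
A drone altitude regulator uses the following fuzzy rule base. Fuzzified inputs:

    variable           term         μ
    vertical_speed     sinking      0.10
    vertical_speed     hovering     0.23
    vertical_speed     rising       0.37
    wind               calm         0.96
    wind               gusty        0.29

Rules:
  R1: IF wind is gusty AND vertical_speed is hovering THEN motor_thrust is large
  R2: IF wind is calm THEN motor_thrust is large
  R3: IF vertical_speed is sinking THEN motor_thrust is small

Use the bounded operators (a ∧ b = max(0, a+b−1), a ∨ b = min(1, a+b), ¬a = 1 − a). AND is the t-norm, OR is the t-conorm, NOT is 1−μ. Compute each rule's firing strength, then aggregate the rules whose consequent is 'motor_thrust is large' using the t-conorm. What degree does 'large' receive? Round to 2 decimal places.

R1: gusty=0.29, hovering=0.23; AND[max(0, a+b−1)] → w = 0.00
R2: calm=0.96 → w = 0.96
R3: sinking=0.10 → w = 0.10
Rules with consequent 'large': {R1, R2} → strengths 0.00, 0.96
Aggregate via t-conorm [min(1, a+b)]: 0.96

0.96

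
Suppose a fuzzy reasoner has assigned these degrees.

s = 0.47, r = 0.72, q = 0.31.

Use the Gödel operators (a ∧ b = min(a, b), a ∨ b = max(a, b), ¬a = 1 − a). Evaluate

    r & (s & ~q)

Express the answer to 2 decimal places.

~q = 1 − 0.31 = 0.69
s & ~q = min(a, b) on (0.47, 0.69) = 0.47
r & (s & ~q) = min(a, b) on (0.72, 0.47) = 0.47

0.47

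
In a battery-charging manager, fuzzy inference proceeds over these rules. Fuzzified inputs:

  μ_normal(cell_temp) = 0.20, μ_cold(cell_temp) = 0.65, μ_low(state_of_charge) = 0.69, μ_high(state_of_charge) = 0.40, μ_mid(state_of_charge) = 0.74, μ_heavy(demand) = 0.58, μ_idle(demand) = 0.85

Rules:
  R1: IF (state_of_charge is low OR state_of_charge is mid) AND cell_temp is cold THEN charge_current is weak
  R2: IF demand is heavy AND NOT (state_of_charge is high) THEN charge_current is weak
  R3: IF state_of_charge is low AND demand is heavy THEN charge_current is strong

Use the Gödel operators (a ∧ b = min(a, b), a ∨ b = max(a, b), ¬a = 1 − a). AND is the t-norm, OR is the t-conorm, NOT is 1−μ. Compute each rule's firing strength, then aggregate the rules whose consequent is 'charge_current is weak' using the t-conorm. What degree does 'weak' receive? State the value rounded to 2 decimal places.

0.65

R1: (low=0.69 OR mid=0.74) = 0.74; AND[min(a, b)] with cold=0.65 → w = 0.65
R2: heavy=0.58, ¬high=1−0.40=0.60; AND[min(a, b)] → w = 0.58
R3: low=0.69, heavy=0.58; AND[min(a, b)] → w = 0.58
Rules with consequent 'weak': {R1, R2} → strengths 0.65, 0.58
Aggregate via t-conorm [max(a, b)]: 0.65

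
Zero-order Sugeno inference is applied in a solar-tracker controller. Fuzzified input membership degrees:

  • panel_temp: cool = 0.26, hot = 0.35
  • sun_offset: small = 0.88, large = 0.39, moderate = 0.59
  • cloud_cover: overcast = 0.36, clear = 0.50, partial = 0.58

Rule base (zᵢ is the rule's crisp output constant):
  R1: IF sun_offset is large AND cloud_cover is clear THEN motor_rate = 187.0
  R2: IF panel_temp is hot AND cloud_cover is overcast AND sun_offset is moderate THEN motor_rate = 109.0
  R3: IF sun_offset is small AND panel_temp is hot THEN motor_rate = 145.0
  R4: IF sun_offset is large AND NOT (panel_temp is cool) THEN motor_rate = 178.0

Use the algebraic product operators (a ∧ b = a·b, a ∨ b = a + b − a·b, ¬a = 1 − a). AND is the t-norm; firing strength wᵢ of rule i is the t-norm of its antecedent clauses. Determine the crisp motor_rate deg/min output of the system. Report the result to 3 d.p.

162.366

R1 (z=187.0): large=0.39, clear=0.50; AND[a·b] → w = 0.1950
R2 (z=109.0): hot=0.35, overcast=0.36, moderate=0.59; AND[a·b] → w = 0.0743
R3 (z=145.0): small=0.88, hot=0.35; AND[a·b] → w = 0.3080
R4 (z=178.0): large=0.39, ¬cool=1−0.26=0.74; AND[a·b] → w = 0.2886
Weighted average = (0.1950·187.0 + 0.0743·109.0 + 0.3080·145.0 + 0.2886·178.0) / (0.1950 + 0.0743 + 0.3080 + 0.2886)
  = 140.5989 / 0.8659 = 162.366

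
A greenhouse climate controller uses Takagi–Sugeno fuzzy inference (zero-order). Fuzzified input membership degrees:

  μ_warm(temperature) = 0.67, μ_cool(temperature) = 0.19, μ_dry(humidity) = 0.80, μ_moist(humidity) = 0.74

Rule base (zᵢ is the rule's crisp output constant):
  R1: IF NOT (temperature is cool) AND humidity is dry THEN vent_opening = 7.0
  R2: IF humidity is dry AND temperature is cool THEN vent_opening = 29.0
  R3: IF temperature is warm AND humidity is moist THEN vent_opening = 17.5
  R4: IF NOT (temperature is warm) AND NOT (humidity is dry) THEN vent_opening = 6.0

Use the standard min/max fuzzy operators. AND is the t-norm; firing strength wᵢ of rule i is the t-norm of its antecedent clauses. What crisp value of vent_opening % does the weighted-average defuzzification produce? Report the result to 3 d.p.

R1 (z=7.0): ¬cool=1−0.19=0.81, dry=0.80; AND[min(a, b)] → w = 0.80
R2 (z=29.0): dry=0.80, cool=0.19; AND[min(a, b)] → w = 0.19
R3 (z=17.5): warm=0.67, moist=0.74; AND[min(a, b)] → w = 0.67
R4 (z=6.0): ¬warm=1−0.67=0.33, ¬dry=1−0.80=0.20; AND[min(a, b)] → w = 0.20
Weighted average = (0.80·7.0 + 0.19·29.0 + 0.67·17.5 + 0.20·6.0) / (0.80 + 0.19 + 0.67 + 0.20)
  = 24.0350 / 1.8600 = 12.922

12.922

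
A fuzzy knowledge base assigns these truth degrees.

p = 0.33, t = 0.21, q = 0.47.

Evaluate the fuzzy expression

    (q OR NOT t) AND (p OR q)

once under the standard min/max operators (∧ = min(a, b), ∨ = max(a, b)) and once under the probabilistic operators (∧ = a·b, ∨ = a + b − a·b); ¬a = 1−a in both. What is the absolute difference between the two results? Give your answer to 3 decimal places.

Under standard min/max:
  NOT t = 1 − 0.21 = 0.79
  q OR NOT t = max(a, b) on (0.47, 0.79) = 0.79
  p OR q = max(a, b) on (0.33, 0.47) = 0.47
  (q OR NOT t) AND (p OR q) = min(a, b) on (0.79, 0.47) = 0.47
  → value = 0.4700
Under probabilistic:
  NOT t = 1 − 0.2100 = 0.7900
  q OR NOT t = a + b − a·b on (0.4700, 0.7900) = 0.8887
  p OR q = a + b − a·b on (0.3300, 0.4700) = 0.6449
  (q OR NOT t) AND (p OR q) = a·b on (0.8887, 0.6449) = 0.5731
  → value = 0.5731
|0.4700 − 0.5731| = 0.103

0.103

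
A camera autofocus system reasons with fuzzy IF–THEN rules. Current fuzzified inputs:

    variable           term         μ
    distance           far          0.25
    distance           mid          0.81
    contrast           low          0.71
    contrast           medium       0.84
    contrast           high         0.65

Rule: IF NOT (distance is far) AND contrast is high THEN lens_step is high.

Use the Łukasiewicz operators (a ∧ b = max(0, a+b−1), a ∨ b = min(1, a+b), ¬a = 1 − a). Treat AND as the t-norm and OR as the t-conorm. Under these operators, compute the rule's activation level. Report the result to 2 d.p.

0.40

firing strength: ¬far=1−0.25=0.75, high=0.65; AND[max(0, a+b−1)] → w = 0.40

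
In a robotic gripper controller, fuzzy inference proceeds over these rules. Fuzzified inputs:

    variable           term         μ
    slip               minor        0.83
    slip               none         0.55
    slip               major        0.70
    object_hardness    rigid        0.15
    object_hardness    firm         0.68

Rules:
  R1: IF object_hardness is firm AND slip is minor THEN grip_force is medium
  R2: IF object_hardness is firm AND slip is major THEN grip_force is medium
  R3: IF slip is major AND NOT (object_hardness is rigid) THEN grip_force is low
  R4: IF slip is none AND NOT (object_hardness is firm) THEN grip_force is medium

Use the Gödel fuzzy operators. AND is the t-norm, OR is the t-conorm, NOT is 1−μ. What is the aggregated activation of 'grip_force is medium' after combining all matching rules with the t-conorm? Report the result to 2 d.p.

0.68

R1: firm=0.68, minor=0.83; AND[min(a, b)] → w = 0.68
R2: firm=0.68, major=0.70; AND[min(a, b)] → w = 0.68
R3: major=0.70, ¬rigid=1−0.15=0.85; AND[min(a, b)] → w = 0.70
R4: none=0.55, ¬firm=1−0.68=0.32; AND[min(a, b)] → w = 0.32
Rules with consequent 'medium': {R1, R2, R4} → strengths 0.68, 0.68, 0.32
Aggregate via t-conorm [max(a, b)]: 0.68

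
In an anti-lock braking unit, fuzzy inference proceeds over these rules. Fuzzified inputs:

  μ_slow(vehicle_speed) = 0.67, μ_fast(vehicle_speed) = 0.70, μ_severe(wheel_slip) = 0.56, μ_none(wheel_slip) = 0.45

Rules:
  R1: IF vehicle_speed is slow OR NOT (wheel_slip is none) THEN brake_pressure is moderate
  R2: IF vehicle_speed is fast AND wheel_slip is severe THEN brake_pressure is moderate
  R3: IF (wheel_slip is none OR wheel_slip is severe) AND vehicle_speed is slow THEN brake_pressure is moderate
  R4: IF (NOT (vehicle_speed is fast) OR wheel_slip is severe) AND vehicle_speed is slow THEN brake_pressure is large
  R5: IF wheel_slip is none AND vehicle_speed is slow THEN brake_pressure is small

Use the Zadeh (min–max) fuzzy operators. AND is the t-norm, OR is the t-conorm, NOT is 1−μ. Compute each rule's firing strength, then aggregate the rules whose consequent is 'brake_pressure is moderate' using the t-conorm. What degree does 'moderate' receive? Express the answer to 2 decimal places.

0.67

R1: slow=0.67, ¬none=1−0.45=0.55; OR[max(a, b)] → w = 0.67
R2: fast=0.70, severe=0.56; AND[min(a, b)] → w = 0.56
R3: (none=0.45 OR severe=0.56) = 0.56; AND[min(a, b)] with slow=0.67 → w = 0.56
R4: (¬fast=1−0.70=0.30 OR severe=0.56) = 0.56; AND[min(a, b)] with slow=0.67 → w = 0.56
R5: none=0.45, slow=0.67; AND[min(a, b)] → w = 0.45
Rules with consequent 'moderate': {R1, R2, R3} → strengths 0.67, 0.56, 0.56
Aggregate via t-conorm [max(a, b)]: 0.67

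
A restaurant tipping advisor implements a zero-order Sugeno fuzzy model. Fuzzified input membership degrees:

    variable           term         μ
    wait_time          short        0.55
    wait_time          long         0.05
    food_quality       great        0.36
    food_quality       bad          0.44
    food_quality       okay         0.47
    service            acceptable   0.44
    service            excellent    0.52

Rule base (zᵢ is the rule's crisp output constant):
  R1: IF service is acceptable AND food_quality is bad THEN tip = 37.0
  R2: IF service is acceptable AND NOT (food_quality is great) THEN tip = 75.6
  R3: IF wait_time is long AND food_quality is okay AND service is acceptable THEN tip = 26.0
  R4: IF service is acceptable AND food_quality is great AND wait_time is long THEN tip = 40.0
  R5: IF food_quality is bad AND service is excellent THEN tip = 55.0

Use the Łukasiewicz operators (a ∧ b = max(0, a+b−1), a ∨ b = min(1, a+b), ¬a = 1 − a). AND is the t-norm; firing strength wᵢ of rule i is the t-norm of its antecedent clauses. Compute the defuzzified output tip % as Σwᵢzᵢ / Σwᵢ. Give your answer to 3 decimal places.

R1 (z=37.0): acceptable=0.44, bad=0.44; AND[max(0, a+b−1)] → w = 0.00
R2 (z=75.6): acceptable=0.44, ¬great=1−0.36=0.64; AND[max(0, a+b−1)] → w = 0.08
R3 (z=26.0): long=0.05, okay=0.47, acceptable=0.44; AND[max(0, a+b−1)] → w = 0.00
R4 (z=40.0): acceptable=0.44, great=0.36, long=0.05; AND[max(0, a+b−1)] → w = 0.00
R5 (z=55.0): bad=0.44, excellent=0.52; AND[max(0, a+b−1)] → w = 0.00
Weighted average = (0.00·37.0 + 0.08·75.6 + 0.00·26.0 + 0.00·40.0 + 0.00·55.0) / (0.00 + 0.08 + 0.00 + 0.00 + 0.00)
  = 6.0480 / 0.0800 = 75.600

75.600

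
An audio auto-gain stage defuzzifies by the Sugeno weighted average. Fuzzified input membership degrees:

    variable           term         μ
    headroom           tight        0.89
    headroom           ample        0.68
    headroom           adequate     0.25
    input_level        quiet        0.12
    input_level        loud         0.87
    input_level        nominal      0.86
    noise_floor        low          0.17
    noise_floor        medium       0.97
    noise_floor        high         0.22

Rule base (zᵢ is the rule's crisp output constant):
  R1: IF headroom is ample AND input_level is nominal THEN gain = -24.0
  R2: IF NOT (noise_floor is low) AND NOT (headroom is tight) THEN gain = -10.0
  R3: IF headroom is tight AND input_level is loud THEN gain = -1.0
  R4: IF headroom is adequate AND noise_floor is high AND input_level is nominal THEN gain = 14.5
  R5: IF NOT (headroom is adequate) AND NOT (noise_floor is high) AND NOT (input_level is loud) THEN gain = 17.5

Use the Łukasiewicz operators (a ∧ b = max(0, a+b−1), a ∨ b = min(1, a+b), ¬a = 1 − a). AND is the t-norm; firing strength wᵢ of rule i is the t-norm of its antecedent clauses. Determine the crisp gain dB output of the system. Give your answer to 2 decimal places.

R1 (z=-24.0): ample=0.68, nominal=0.86; AND[max(0, a+b−1)] → w = 0.54
R2 (z=-10.0): ¬low=1−0.17=0.83, ¬tight=1−0.89=0.11; AND[max(0, a+b−1)] → w = 0.00
R3 (z=-1.0): tight=0.89, loud=0.87; AND[max(0, a+b−1)] → w = 0.76
R4 (z=14.5): adequate=0.25, high=0.22, nominal=0.86; AND[max(0, a+b−1)] → w = 0.00
R5 (z=17.5): ¬adequate=1−0.25=0.75, ¬high=1−0.22=0.78, ¬loud=1−0.87=0.13; AND[max(0, a+b−1)] → w = 0.00
Weighted average = (0.54·-24.0 + 0.00·-10.0 + 0.76·-1.0 + 0.00·14.5 + 0.00·17.5) / (0.54 + 0.00 + 0.76 + 0.00 + 0.00)
  = -13.7200 / 1.3000 = -10.55

-10.55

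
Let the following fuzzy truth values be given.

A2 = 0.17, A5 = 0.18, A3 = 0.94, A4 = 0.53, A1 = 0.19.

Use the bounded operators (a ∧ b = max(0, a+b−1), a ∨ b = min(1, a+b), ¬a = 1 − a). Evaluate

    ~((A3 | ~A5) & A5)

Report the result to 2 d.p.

~A5 = 1 − 0.18 = 0.82
A3 | ~A5 = min(1, a+b) on (0.94, 0.82) = 1.00
(A3 | ~A5) & A5 = max(0, a+b−1) on (1.00, 0.18) = 0.18
~((A3 | ~A5) & A5) = 1 − 0.18 = 0.82

0.82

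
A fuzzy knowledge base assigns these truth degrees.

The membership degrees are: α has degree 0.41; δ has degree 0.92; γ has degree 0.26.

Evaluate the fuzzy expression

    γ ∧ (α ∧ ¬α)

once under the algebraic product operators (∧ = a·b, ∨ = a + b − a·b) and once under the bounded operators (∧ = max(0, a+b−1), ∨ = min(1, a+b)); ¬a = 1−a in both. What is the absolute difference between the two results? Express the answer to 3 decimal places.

0.063

Under algebraic product:
  ¬α = 1 − 0.4100 = 0.5900
  α ∧ ¬α = a·b on (0.4100, 0.5900) = 0.2419
  γ ∧ (α ∧ ¬α) = a·b on (0.2600, 0.2419) = 0.0629
  → value = 0.0629
Under bounded:
  ¬α = 1 − 0.41 = 0.59
  α ∧ ¬α = max(0, a+b−1) on (0.41, 0.59) = 0.00
  γ ∧ (α ∧ ¬α) = max(0, a+b−1) on (0.26, 0.00) = 0.00
  → value = 0.0000
|0.0629 − 0.0000| = 0.063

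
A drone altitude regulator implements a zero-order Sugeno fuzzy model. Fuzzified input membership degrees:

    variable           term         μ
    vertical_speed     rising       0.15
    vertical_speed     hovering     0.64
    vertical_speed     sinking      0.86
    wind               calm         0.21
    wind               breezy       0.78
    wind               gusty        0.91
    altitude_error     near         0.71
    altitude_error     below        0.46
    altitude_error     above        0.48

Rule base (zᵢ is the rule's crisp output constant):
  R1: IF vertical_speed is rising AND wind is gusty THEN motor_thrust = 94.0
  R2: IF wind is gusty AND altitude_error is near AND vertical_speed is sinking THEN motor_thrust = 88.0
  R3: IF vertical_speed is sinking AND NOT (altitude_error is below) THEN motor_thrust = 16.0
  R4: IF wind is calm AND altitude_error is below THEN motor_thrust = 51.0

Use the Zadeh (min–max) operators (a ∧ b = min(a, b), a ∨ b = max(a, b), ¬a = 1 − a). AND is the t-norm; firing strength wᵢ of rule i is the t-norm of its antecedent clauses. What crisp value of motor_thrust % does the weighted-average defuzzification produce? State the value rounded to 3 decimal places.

59.584

R1 (z=94.0): rising=0.15, gusty=0.91; AND[min(a, b)] → w = 0.15
R2 (z=88.0): gusty=0.91, near=0.71, sinking=0.86; AND[min(a, b)] → w = 0.71
R3 (z=16.0): sinking=0.86, ¬below=1−0.46=0.54; AND[min(a, b)] → w = 0.54
R4 (z=51.0): calm=0.21, below=0.46; AND[min(a, b)] → w = 0.21
Weighted average = (0.15·94.0 + 0.71·88.0 + 0.54·16.0 + 0.21·51.0) / (0.15 + 0.71 + 0.54 + 0.21)
  = 95.9300 / 1.6100 = 59.584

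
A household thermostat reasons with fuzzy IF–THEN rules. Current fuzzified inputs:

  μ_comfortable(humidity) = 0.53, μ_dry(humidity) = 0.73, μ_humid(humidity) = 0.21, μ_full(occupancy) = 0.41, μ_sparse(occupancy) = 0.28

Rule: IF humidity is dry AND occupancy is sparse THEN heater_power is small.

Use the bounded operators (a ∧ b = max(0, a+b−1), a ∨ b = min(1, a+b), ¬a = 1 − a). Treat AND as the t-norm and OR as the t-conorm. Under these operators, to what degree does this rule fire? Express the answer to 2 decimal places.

0.01

firing strength: dry=0.73, sparse=0.28; AND[max(0, a+b−1)] → w = 0.01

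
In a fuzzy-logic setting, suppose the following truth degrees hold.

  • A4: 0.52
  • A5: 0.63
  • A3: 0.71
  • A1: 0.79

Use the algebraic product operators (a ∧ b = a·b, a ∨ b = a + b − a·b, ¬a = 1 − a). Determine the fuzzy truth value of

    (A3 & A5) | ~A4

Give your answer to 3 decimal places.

0.713

A3 & A5 = a·b on (0.7100, 0.6300) = 0.4473
~A4 = 1 − 0.5200 = 0.4800
(A3 & A5) | ~A4 = a + b − a·b on (0.4473, 0.4800) = 0.7126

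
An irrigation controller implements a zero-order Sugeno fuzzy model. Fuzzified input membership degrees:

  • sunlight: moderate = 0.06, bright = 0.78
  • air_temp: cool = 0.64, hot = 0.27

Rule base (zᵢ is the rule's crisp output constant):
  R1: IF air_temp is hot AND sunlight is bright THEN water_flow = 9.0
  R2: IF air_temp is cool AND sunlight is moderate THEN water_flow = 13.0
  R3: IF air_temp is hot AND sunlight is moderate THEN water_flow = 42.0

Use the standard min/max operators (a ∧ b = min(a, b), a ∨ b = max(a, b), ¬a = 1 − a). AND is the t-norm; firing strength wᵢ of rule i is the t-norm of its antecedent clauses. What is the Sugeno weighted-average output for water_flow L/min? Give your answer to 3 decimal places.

R1 (z=9.0): hot=0.27, bright=0.78; AND[min(a, b)] → w = 0.27
R2 (z=13.0): cool=0.64, moderate=0.06; AND[min(a, b)] → w = 0.06
R3 (z=42.0): hot=0.27, moderate=0.06; AND[min(a, b)] → w = 0.06
Weighted average = (0.27·9.0 + 0.06·13.0 + 0.06·42.0) / (0.27 + 0.06 + 0.06)
  = 5.7300 / 0.3900 = 14.692

14.692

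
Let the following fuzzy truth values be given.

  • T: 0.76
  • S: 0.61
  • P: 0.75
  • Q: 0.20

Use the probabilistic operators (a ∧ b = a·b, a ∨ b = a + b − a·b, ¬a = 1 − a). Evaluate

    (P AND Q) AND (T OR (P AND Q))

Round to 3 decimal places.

P AND Q = a·b on (0.7500, 0.2000) = 0.1500
P AND Q = a·b on (0.7500, 0.2000) = 0.1500
T OR (P AND Q) = a + b − a·b on (0.7600, 0.1500) = 0.7960
(P AND Q) AND (T OR (P AND Q)) = a·b on (0.1500, 0.7960) = 0.1194

0.119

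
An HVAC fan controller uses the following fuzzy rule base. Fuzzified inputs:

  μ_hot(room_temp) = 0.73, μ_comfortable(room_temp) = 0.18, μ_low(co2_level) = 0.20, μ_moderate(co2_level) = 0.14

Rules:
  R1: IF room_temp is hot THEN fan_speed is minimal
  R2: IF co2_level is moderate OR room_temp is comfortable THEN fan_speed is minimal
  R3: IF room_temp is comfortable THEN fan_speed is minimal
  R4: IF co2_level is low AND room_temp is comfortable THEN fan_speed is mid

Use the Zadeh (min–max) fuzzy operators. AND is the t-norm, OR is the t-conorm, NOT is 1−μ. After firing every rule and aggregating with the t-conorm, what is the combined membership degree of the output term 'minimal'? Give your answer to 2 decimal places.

R1: hot=0.73 → w = 0.73
R2: moderate=0.14, comfortable=0.18; OR[max(a, b)] → w = 0.18
R3: comfortable=0.18 → w = 0.18
R4: low=0.20, comfortable=0.18; AND[min(a, b)] → w = 0.18
Rules with consequent 'minimal': {R1, R2, R3} → strengths 0.73, 0.18, 0.18
Aggregate via t-conorm [max(a, b)]: 0.73

0.73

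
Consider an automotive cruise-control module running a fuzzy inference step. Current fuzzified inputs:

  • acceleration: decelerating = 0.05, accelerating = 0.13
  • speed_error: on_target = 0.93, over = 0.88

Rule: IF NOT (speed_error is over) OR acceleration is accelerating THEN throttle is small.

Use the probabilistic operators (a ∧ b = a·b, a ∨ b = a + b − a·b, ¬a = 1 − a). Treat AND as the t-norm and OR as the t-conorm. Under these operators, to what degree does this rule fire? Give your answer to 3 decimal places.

0.234

firing strength: ¬over=1−0.88=0.12, accelerating=0.13; OR[a + b − a·b] → w = 0.2344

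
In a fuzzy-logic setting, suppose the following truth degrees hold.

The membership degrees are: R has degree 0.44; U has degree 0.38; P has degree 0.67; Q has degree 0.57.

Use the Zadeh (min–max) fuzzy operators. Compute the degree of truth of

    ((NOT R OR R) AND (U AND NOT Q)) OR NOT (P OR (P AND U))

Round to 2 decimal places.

0.38

NOT R = 1 − 0.44 = 0.56
NOT R OR R = max(a, b) on (0.56, 0.44) = 0.56
NOT Q = 1 − 0.57 = 0.43
U AND NOT Q = min(a, b) on (0.38, 0.43) = 0.38
(NOT R OR R) AND (U AND NOT Q) = min(a, b) on (0.56, 0.38) = 0.38
P AND U = min(a, b) on (0.67, 0.38) = 0.38
P OR (P AND U) = max(a, b) on (0.67, 0.38) = 0.67
NOT (P OR (P AND U)) = 1 − 0.67 = 0.33
((NOT R OR R) AND (U AND NOT Q)) OR NOT (P OR (P AND U)) = max(a, b) on (0.38, 0.33) = 0.38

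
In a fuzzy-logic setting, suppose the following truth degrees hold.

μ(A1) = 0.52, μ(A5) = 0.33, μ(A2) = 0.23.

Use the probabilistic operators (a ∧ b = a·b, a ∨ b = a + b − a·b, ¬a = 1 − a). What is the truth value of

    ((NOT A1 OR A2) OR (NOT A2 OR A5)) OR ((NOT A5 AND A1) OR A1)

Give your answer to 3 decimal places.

NOT A1 = 1 − 0.5200 = 0.4800
NOT A1 OR A2 = a + b − a·b on (0.4800, 0.2300) = 0.5996
NOT A2 = 1 − 0.2300 = 0.7700
NOT A2 OR A5 = a + b − a·b on (0.7700, 0.3300) = 0.8459
(NOT A1 OR A2) OR (NOT A2 OR A5) = a + b − a·b on (0.5996, 0.8459) = 0.9383
NOT A5 = 1 − 0.3300 = 0.6700
NOT A5 AND A1 = a·b on (0.6700, 0.5200) = 0.3484
(NOT A5 AND A1) OR A1 = a + b − a·b on (0.3484, 0.5200) = 0.6872
((NOT A1 OR A2) OR (NOT A2 OR A5)) OR ((NOT A5 AND A1) OR A1) = a + b − a·b on (0.9383, 0.6872) = 0.9807

0.981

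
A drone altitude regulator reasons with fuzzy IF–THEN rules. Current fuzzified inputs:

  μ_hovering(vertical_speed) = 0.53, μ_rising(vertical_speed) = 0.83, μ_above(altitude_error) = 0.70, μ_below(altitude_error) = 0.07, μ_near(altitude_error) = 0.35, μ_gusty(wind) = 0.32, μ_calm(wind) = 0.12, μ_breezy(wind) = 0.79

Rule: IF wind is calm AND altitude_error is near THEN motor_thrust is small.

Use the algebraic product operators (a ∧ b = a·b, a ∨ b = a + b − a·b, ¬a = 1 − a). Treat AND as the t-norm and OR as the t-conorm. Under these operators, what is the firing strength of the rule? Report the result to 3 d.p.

firing strength: calm=0.12, near=0.35; AND[a·b] → w = 0.0420

0.042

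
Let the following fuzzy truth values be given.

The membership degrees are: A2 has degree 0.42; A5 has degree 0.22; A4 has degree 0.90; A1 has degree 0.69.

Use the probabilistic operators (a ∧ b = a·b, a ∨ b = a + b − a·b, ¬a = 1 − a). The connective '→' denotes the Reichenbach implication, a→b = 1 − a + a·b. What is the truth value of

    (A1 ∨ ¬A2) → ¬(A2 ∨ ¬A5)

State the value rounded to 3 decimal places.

0.241

¬A2 = 1 − 0.4200 = 0.5800
A1 ∨ ¬A2 = a + b − a·b on (0.6900, 0.5800) = 0.8698
¬A5 = 1 − 0.2200 = 0.7800
A2 ∨ ¬A5 = a + b − a·b on (0.4200, 0.7800) = 0.8724
¬(A2 ∨ ¬A5) = 1 − 0.8724 = 0.1276
(A1 ∨ ¬A2) → ¬(A2 ∨ ¬A5)  [Reichenbach: 1 − a + a·b] with a=0.8698, b=0.1276 → 0.2412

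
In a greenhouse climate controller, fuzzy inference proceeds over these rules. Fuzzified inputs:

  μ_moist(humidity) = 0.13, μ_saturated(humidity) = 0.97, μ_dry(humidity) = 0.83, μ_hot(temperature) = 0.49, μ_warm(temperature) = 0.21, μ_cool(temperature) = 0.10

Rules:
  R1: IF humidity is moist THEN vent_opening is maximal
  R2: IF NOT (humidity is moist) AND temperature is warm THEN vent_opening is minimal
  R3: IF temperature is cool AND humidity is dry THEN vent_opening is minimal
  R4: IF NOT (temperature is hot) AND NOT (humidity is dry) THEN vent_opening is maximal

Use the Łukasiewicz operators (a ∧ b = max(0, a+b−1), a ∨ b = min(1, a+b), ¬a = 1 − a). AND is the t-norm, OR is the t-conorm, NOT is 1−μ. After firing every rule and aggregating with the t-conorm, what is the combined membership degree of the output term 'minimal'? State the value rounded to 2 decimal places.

R1: moist=0.13 → w = 0.13
R2: ¬moist=1−0.13=0.87, warm=0.21; AND[max(0, a+b−1)] → w = 0.08
R3: cool=0.10, dry=0.83; AND[max(0, a+b−1)] → w = 0.00
R4: ¬hot=1−0.49=0.51, ¬dry=1−0.83=0.17; AND[max(0, a+b−1)] → w = 0.00
Rules with consequent 'minimal': {R2, R3} → strengths 0.08, 0.00
Aggregate via t-conorm [min(1, a+b)]: 0.08

0.08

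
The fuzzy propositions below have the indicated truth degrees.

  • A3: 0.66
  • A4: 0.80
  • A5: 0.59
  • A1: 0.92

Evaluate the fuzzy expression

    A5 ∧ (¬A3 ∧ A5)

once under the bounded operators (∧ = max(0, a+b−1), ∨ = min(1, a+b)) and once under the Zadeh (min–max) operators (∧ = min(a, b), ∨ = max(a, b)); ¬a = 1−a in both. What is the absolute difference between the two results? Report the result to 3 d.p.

0.340

Under bounded:
  ¬A3 = 1 − 0.66 = 0.34
  ¬A3 ∧ A5 = max(0, a+b−1) on (0.34, 0.59) = 0.00
  A5 ∧ (¬A3 ∧ A5) = max(0, a+b−1) on (0.59, 0.00) = 0.00
  → value = 0.0000
Under Zadeh (min–max):
  ¬A3 = 1 − 0.66 = 0.34
  ¬A3 ∧ A5 = min(a, b) on (0.34, 0.59) = 0.34
  A5 ∧ (¬A3 ∧ A5) = min(a, b) on (0.59, 0.34) = 0.34
  → value = 0.3400
|0.0000 − 0.3400| = 0.340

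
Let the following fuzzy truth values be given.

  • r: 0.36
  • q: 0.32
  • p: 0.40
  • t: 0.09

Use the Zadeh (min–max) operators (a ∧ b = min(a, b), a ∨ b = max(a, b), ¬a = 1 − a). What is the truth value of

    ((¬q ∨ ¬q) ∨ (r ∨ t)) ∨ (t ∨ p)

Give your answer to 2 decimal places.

0.68

¬q = 1 − 0.32 = 0.68
¬q = 1 − 0.32 = 0.68
¬q ∨ ¬q = max(a, b) on (0.68, 0.68) = 0.68
r ∨ t = max(a, b) on (0.36, 0.09) = 0.36
(¬q ∨ ¬q) ∨ (r ∨ t) = max(a, b) on (0.68, 0.36) = 0.68
t ∨ p = max(a, b) on (0.09, 0.40) = 0.40
((¬q ∨ ¬q) ∨ (r ∨ t)) ∨ (t ∨ p) = max(a, b) on (0.68, 0.40) = 0.68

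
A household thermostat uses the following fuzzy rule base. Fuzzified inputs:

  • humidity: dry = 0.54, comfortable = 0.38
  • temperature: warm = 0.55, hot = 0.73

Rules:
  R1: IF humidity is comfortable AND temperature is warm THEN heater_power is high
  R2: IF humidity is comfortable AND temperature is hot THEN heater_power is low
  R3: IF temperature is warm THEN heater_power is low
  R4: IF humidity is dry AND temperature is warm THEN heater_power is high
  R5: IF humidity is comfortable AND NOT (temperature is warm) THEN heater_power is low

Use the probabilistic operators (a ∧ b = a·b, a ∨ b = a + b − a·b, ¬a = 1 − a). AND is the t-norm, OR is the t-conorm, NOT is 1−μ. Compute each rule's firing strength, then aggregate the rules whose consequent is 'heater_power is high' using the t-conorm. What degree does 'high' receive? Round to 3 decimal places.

R1: comfortable=0.38, warm=0.55; AND[a·b] → w = 0.2090
R2: comfortable=0.38, hot=0.73; AND[a·b] → w = 0.2774
R3: warm=0.55 → w = 0.5500
R4: dry=0.54, warm=0.55; AND[a·b] → w = 0.2970
R5: comfortable=0.38, ¬warm=1−0.55=0.45; AND[a·b] → w = 0.1710
Rules with consequent 'high': {R1, R4} → strengths 0.2090, 0.2970
Aggregate via t-conorm [a + b − a·b]: 0.4439

0.444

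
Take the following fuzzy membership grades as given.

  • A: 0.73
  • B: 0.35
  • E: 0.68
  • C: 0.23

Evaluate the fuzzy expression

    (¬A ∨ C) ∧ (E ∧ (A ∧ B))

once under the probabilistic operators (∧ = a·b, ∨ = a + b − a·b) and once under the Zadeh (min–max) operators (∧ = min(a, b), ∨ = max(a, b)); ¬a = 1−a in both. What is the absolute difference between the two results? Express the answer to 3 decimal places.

0.194

Under probabilistic:
  ¬A = 1 − 0.7300 = 0.2700
  ¬A ∨ C = a + b − a·b on (0.2700, 0.2300) = 0.4379
  A ∧ B = a·b on (0.7300, 0.3500) = 0.2555
  E ∧ (A ∧ B) = a·b on (0.6800, 0.2555) = 0.1737
  (¬A ∨ C) ∧ (E ∧ (A ∧ B)) = a·b on (0.4379, 0.1737) = 0.0761
  → value = 0.0761
Under Zadeh (min–max):
  ¬A = 1 − 0.73 = 0.27
  ¬A ∨ C = max(a, b) on (0.27, 0.23) = 0.27
  A ∧ B = min(a, b) on (0.73, 0.35) = 0.35
  E ∧ (A ∧ B) = min(a, b) on (0.68, 0.35) = 0.35
  (¬A ∨ C) ∧ (E ∧ (A ∧ B)) = min(a, b) on (0.27, 0.35) = 0.27
  → value = 0.2700
|0.0761 − 0.2700| = 0.194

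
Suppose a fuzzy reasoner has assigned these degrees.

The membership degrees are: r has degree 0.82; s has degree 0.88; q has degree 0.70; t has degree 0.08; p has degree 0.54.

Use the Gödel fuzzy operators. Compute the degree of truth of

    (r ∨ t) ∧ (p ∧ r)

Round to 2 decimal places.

r ∨ t = max(a, b) on (0.82, 0.08) = 0.82
p ∧ r = min(a, b) on (0.54, 0.82) = 0.54
(r ∨ t) ∧ (p ∧ r) = min(a, b) on (0.82, 0.54) = 0.54

0.54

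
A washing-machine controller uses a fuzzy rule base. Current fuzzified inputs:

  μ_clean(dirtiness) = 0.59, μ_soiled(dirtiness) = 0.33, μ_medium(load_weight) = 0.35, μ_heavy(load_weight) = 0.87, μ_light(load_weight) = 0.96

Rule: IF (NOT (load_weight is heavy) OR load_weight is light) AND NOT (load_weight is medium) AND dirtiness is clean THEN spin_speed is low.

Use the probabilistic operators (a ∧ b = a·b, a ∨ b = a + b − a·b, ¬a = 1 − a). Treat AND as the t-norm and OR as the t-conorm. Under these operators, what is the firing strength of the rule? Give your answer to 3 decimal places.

firing strength: (¬heavy=1−0.87=0.13 OR light=0.96) = 0.9652; AND[a·b] with ¬medium=1−0.35=0.65, clean=0.59 → w = 0.3702

0.370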